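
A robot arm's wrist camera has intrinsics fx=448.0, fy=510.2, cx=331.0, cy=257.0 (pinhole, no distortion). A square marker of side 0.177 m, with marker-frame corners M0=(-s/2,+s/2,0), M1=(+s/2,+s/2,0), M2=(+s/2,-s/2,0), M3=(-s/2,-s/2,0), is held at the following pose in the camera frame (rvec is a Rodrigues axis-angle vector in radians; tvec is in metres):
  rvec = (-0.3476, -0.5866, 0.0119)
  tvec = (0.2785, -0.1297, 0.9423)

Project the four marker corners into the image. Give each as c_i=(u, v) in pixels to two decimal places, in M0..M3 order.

Intrinsics K: fx=448.0, fy=510.2, cx=331.0, cy=257.0
Marker side s = 0.177 m; corners in marker frame (Z=0):
  M0 = (-0.0885, +0.0885, 0)
  M1 = (+0.0885, +0.0885, 0)
  M2 = (+0.0885, -0.0885, 0)
  M3 = (-0.0885, -0.0885, 0)
rvec = (-0.3476, -0.5866, 0.0119), |rvec| = θ = 0.68196 rad = 39.073°
Rodrigues: sinθ=0.63031, 1−cosθ=0.22366; R = I + sinθ·[k]× + (1−cosθ)·[k]×²:
    [+0.83445 +0.08706 -0.54417]
    [+0.10906 +0.94182 +0.31792]
    [+0.54019 -0.32463 +0.77641]
t = (0.2785, -0.1297, 0.9423) m
M0: Pc = R·M0+t = (+0.21236, -0.05600, +0.86576); u = 448.0·(+0.21236)/0.86576 + 331.0 = 440.8865, v = 510.2·(-0.05600)/0.86576 + 257.0 = 223.9986
M1: Pc = R·M1+t = (+0.36005, -0.03670, +0.96138); u = 448.0·(+0.36005)/0.96138 + 331.0 = 498.7844, v = 510.2·(-0.03670)/0.96138 + 257.0 = 237.5251
M2: Pc = R·M2+t = (+0.34464, -0.20340, +1.01884); u = 448.0·(+0.34464)/1.01884 + 331.0 = 482.5457, v = 510.2·(-0.20340)/1.01884 + 257.0 = 155.1441
M3: Pc = R·M3+t = (+0.19695, -0.22270, +0.92322); u = 448.0·(+0.19695)/0.92322 + 331.0 = 426.5695, v = 510.2·(-0.22270)/0.92322 + 257.0 = 133.9278

c0=(440.89, 224.00) c1=(498.78, 237.53) c2=(482.55, 155.14) c3=(426.57, 133.93)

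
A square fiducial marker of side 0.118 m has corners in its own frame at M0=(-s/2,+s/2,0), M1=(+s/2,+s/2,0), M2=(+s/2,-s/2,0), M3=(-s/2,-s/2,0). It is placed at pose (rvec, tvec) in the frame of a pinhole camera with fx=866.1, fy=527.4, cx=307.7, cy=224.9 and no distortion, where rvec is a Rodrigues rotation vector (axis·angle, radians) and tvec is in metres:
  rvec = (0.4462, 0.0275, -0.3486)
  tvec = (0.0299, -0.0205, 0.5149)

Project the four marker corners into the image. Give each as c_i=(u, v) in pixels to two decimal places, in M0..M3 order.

Intrinsics K: fx=866.1, fy=527.4, cx=307.7, cy=224.9
Marker side s = 0.118 m; corners in marker frame (Z=0):
  M0 = (-0.0590, +0.0590, 0)
  M1 = (+0.0590, +0.0590, 0)
  M2 = (+0.0590, -0.0590, 0)
  M3 = (-0.0590, -0.0590, 0)
rvec = (0.4462, 0.0275, -0.3486), |rvec| = θ = 0.56690 rad = 32.481°
Rodrigues: sinθ=0.53702, 1−cosθ=0.15643; R = I + sinθ·[k]× + (1−cosθ)·[k]×²:
    [+0.94048 +0.33620 -0.04966]
    [-0.32425 +0.84394 -0.42735]
    [-0.10176 +0.41802 +0.90272]
t = (0.0299, -0.0205, 0.5149) m
M0: Pc = R·M0+t = (-0.00575, +0.04842, +0.54557); u = 866.1·(-0.00575)/0.54557 + 307.7 = 298.5675, v = 527.4·(+0.04842)/0.54557 + 224.9 = 271.7109
M1: Pc = R·M1+t = (+0.10522, +0.01016, +0.53356); u = 866.1·(+0.10522)/0.53356 + 307.7 = 478.5051, v = 527.4·(+0.01016)/0.53356 + 224.9 = 234.9442
M2: Pc = R·M2+t = (+0.06555, -0.08942, +0.48423); u = 866.1·(+0.06555)/0.48423 + 307.7 = 424.9476, v = 527.4·(-0.08942)/0.48423 + 224.9 = 127.5050
M3: Pc = R·M3+t = (-0.04542, -0.05116, +0.49624); u = 866.1·(-0.04542)/0.49624 + 307.7 = 228.4204, v = 527.4·(-0.05116)/0.49624 + 224.9 = 170.5261

c0=(298.57, 271.71) c1=(478.51, 234.94) c2=(424.95, 127.51) c3=(228.42, 170.53)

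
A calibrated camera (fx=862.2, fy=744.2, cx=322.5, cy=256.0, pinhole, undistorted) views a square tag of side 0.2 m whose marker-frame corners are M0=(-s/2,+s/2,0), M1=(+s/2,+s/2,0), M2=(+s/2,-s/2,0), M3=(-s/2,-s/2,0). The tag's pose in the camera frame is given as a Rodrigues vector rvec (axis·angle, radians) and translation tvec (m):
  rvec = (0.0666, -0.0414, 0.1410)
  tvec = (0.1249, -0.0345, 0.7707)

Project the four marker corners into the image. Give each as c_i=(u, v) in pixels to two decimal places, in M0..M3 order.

c0=(335.67, 304.54) c1=(553.76, 330.44) c2=(589.36, 140.46) c3=(368.07, 111.83)

Intrinsics K: fx=862.2, fy=744.2, cx=322.5, cy=256.0
Marker side s = 0.2 m; corners in marker frame (Z=0):
  M0 = (-0.1000, +0.1000, 0)
  M1 = (+0.1000, +0.1000, 0)
  M2 = (+0.1000, -0.1000, 0)
  M3 = (-0.1000, -0.1000, 0)
rvec = (0.0666, -0.0414, 0.1410), |rvec| = θ = 0.16134 rad = 9.244°
Rodrigues: sinθ=0.16064, 1−cosθ=0.01299; R = I + sinθ·[k]× + (1−cosθ)·[k]×²:
    [+0.98923 -0.14176 -0.03654]
    [+0.13901 +0.98787 -0.06922]
    [+0.04591 +0.06340 +0.99693]
t = (0.1249, -0.0345, 0.7707) m
M0: Pc = R·M0+t = (+0.01180, +0.05039, +0.77245); u = 862.2·(+0.01180)/0.77245 + 322.5 = 335.6721, v = 744.2·(+0.05039)/0.77245 + 256.0 = 304.5428
M1: Pc = R·M1+t = (+0.20965, +0.07819, +0.78163); u = 862.2·(+0.20965)/0.78163 + 322.5 = 553.7562, v = 744.2·(+0.07819)/0.78163 + 256.0 = 330.4439
M2: Pc = R·M2+t = (+0.23800, -0.11939, +0.76895); u = 862.2·(+0.23800)/0.76895 + 322.5 = 589.3608, v = 744.2·(-0.11939)/0.76895 + 256.0 = 140.4573
M3: Pc = R·M3+t = (+0.04015, -0.14719, +0.75977); u = 862.2·(+0.04015)/0.75977 + 322.5 = 368.0673, v = 744.2·(-0.14719)/0.75977 + 256.0 = 111.8281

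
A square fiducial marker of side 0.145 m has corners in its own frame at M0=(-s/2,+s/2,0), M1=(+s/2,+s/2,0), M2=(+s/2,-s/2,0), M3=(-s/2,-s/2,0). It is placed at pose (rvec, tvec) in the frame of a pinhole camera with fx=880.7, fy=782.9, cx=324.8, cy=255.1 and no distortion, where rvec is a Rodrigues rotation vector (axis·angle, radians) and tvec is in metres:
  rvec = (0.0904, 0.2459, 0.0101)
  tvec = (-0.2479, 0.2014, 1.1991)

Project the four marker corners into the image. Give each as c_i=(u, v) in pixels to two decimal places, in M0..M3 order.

c0=(95.75, 429.23) c1=(193.22, 436.40) c2=(191.63, 342.21) c3=(93.15, 337.70)

Intrinsics K: fx=880.7, fy=782.9, cx=324.8, cy=255.1
Marker side s = 0.145 m; corners in marker frame (Z=0):
  M0 = (-0.0725, +0.0725, 0)
  M1 = (+0.0725, +0.0725, 0)
  M2 = (+0.0725, -0.0725, 0)
  M3 = (-0.0725, -0.0725, 0)
rvec = (0.0904, 0.2459, 0.0101), |rvec| = θ = 0.26219 rad = 15.022°
Rodrigues: sinθ=0.25919, 1−cosθ=0.03417; R = I + sinθ·[k]× + (1−cosθ)·[k]×²:
    [+0.96989 +0.00107 +0.24355]
    [+0.02104 +0.99589 -0.08813]
    [-0.24264 +0.09060 +0.96588]
t = (-0.2479, 0.2014, 1.1991) m
M0: Pc = R·M0+t = (-0.31814, +0.27208, +1.22326); u = 880.7·(-0.31814)/1.22326 + 324.8 = 95.7518, v = 782.9·(+0.27208)/1.22326 + 255.1 = 429.2321
M1: Pc = R·M1+t = (-0.17751, +0.27513, +1.18808); u = 880.7·(-0.17751)/1.18808 + 324.8 = 193.2182, v = 782.9·(+0.27513)/1.18808 + 255.1 = 436.3987
M2: Pc = R·M2+t = (-0.17766, +0.13072, +1.17494); u = 880.7·(-0.17766)/1.17494 + 324.8 = 191.6311, v = 782.9·(+0.13072)/1.17494 + 255.1 = 342.2051
M3: Pc = R·M3+t = (-0.31829, +0.12767, +1.21012); u = 880.7·(-0.31829)/1.21012 + 324.8 = 93.1526, v = 782.9·(+0.12767)/1.21012 + 255.1 = 337.6993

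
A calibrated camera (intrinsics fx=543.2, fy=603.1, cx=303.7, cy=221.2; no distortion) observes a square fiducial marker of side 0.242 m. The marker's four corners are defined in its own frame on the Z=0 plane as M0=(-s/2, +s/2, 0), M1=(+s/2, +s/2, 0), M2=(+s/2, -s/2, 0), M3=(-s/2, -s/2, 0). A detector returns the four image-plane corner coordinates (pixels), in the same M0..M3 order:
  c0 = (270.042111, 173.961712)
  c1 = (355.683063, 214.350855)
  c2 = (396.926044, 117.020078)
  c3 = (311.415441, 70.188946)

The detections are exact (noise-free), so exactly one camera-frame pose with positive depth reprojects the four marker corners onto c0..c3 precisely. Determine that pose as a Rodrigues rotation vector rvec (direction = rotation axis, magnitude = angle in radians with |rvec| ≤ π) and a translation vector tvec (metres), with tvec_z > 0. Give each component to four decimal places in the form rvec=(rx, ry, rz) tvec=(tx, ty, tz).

rvec=(0.1959, -0.2685, 0.4044) tvec=(0.0754, -0.1684, 1.3343)

Intrinsics K: fx=543.2, fy=603.1, cx=303.7, cy=221.2
Marker side s = 0.242 m; corners in marker frame (Z=0):
  M0 = (-0.1210, +0.1210, 0)
  M1 = (+0.1210, +0.1210, 0)
  M2 = (+0.1210, -0.1210, 0)
  M3 = (-0.1210, -0.1210, 0)
Detected image corners:
  c0 = (270.042111, 173.961712) px
  c1 = (355.683063, 214.350855) px
  c2 = (396.926044, 117.020078) px
  c3 = (311.415441, 70.188946) px
Planar DLT: solve 8×8 A·h = b for H (H[2,2]=1):
  H  [+427.38442 -137.18122 +334.41064]
  H  [+211.86670 +429.60181 +145.07508]
  H  [+0.22117 +0.10046 +1.00000]
B = K⁻¹H; ‖b₁‖=0.749442, ‖b₂‖=0.749442; λ = 2/(‖b₁‖+‖b₂‖) = 1.334327, sign → tz>0 ⇒ λ=+1.334327
r₁ = λ·B[:,0] = (+0.88484,+0.36051,+0.29511); r₂ = λ·B[:,1] = (-0.41192,+0.90130,+0.13405)
r₃ = r₁×r₂ = (-0.21765,-0.24018,+0.94601); SVD([r₁ r₂ r₃]) → R = UVᵀ:
  R  [+0.88484 -0.41192 -0.21765]
  R  [+0.36051 +0.90130 -0.24018]
  R  [+0.29511 +0.13405 +0.94601]
t = (+0.07544, -0.16842, +1.33433) m
tr R = 2.732161; θ = arccos((tr R − 1)/2) = 0.523488 rad = 29.994°
axis k = ((R−Rᵀ)₃₂, (R−Rᵀ)₁₃, (R−Rᵀ)₂₁) / (2 sinθ) = (+0.374299, -0.512859, +0.772577)
rvec = θ·k = (+0.195941, -0.268476, +0.404435)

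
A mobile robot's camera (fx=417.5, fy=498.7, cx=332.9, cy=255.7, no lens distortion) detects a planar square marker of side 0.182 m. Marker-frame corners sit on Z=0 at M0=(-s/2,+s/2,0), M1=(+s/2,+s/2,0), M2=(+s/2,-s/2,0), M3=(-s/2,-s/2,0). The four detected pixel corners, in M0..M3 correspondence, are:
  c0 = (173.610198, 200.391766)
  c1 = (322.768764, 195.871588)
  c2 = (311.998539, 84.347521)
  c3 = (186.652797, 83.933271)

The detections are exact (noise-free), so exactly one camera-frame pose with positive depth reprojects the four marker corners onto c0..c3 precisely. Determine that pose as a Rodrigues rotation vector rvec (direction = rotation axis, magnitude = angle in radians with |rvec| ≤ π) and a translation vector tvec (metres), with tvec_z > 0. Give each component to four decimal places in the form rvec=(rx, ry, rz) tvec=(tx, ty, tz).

rvec=(-0.5766, -0.1104, -0.0755) tvec=(-0.1123, -0.1359, 0.5670)

Intrinsics K: fx=417.5, fy=498.7, cx=332.9, cy=255.7
Marker side s = 0.182 m; corners in marker frame (Z=0):
  M0 = (-0.0910, +0.0910, 0)
  M1 = (+0.0910, +0.0910, 0)
  M2 = (+0.0910, -0.0910, 0)
  M3 = (-0.0910, -0.0910, 0)
Detected image corners:
  c0 = (173.610198, 200.391766) px
  c1 = (322.768764, 195.871588) px
  c2 = (311.998539, 84.347521) px
  c3 = (186.652797, 83.933271) px
Planar DLT: solve 8×8 A·h = b for H (H[2,2]=1):
  H  [+803.37165 -241.60991 +250.18509]
  H  [+21.04374 +491.76920 +136.18061]
  H  [+0.22071 -0.95145 +1.00000]
B = K⁻¹H; ‖b₁‖=1.763563, ‖b₂‖=1.763563; λ = 2/(‖b₁‖+‖b₂‖) = 0.567034, sign → tz>0 ⇒ λ=+0.567034
r₁ = λ·B[:,0] = (+0.99132,-0.04024,+0.12515); r₂ = λ·B[:,1] = (+0.10204,+0.83578,-0.53951)
r₃ = r₁×r₂ = (-0.08289,+0.54759,+0.83263); SVD([r₁ r₂ r₃]) → R = UVᵀ:
  R  [+0.99132 +0.10204 -0.08289]
  R  [-0.04024 +0.83578 +0.54759]
  R  [+0.12515 -0.53951 +0.83263]
t = (-0.11234, -0.13590, +0.56703) m
tr R = 2.659726; θ = arccos((tr R − 1)/2) = 0.591934 rad = 33.915°
axis k = ((R−Rᵀ)₃₂, (R−Rᵀ)₁₃, (R−Rᵀ)₂₁) / (2 sinθ) = (-0.974162, -0.186424, -0.127497)
rvec = θ·k = (-0.576639, -0.110351, -0.075470)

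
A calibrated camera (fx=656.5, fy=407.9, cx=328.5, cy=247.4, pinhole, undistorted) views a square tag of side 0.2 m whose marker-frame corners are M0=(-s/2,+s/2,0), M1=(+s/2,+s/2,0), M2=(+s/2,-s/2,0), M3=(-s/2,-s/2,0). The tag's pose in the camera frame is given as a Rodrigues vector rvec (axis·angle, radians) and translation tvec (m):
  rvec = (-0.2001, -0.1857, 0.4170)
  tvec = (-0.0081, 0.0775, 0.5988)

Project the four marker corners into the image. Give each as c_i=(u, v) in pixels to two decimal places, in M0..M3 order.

Intrinsics K: fx=656.5, fy=407.9, cx=328.5, cy=247.4
Marker side s = 0.2 m; corners in marker frame (Z=0):
  M0 = (-0.1000, +0.1000, 0)
  M1 = (+0.1000, +0.1000, 0)
  M2 = (+0.1000, -0.1000, 0)
  M3 = (-0.1000, -0.1000, 0)
rvec = (-0.2001, -0.1857, 0.4170), |rvec| = θ = 0.49841 rad = 28.557°
Rodrigues: sinθ=0.47803, 1−cosθ=0.12166; R = I + sinθ·[k]× + (1−cosθ)·[k]×²:
    [+0.89795 -0.38175 -0.21897]
    [+0.41815 +0.89523 +0.15399]
    [+0.13724 -0.22984 +0.96350]
t = (-0.0081, 0.0775, 0.5988) m
M0: Pc = R·M0+t = (-0.13607, +0.12521, +0.56209); u = 656.5·(-0.13607)/0.56209 + 328.5 = 169.5755, v = 407.9·(+0.12521)/0.56209 + 247.4 = 338.2616
M1: Pc = R·M1+t = (+0.04352, +0.20884, +0.58954); u = 656.5·(+0.04352)/0.58954 + 328.5 = 376.9632, v = 407.9·(+0.20884)/0.58954 + 247.4 = 391.8939
M2: Pc = R·M2+t = (+0.11987, +0.02979, +0.63551); u = 656.5·(+0.11987)/0.63551 + 328.5 = 452.3298, v = 407.9·(+0.02979)/0.63551 + 247.4 = 266.5216
M3: Pc = R·M3+t = (-0.05972, -0.05384, +0.60806); u = 656.5·(-0.05972)/0.60806 + 328.5 = 264.0223, v = 407.9·(-0.05384)/0.60806 + 247.4 = 211.2844

c0=(169.58, 338.26) c1=(376.96, 391.89) c2=(452.33, 266.52) c3=(264.02, 211.28)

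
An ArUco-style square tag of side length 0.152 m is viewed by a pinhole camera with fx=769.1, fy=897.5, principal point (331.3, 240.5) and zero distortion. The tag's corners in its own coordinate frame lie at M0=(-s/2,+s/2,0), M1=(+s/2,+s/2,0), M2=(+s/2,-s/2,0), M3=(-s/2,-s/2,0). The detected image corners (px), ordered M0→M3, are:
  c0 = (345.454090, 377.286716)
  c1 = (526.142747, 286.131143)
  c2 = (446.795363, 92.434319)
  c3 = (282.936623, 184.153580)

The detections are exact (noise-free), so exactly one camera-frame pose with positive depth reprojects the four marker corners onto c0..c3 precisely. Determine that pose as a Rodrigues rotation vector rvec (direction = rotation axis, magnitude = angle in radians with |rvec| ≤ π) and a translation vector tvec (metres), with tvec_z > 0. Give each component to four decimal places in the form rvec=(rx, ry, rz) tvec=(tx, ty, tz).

Intrinsics K: fx=769.1, fy=897.5, cx=331.3, cy=240.5
Marker side s = 0.152 m; corners in marker frame (Z=0):
  M0 = (-0.0760, +0.0760, 0)
  M1 = (+0.0760, +0.0760, 0)
  M2 = (+0.0760, -0.0760, 0)
  M3 = (-0.0760, -0.0760, 0)
Detected image corners:
  c0 = (345.454090, 377.286716) px
  c1 = (526.142747, 286.131143) px
  c2 = (446.795363, 92.434319) px
  c3 = (282.936623, 184.153580) px
Planar DLT: solve 8×8 A·h = b for H (H[2,2]=1):
  H  [+1022.89884 +252.79202 +397.12982]
  H  [-665.17837 +1147.55234 +232.03537]
  H  [-0.27039 -0.53139 +1.00000]
B = K⁻¹H; ‖b₁‖=1.616331, ‖b₂‖=1.616331; λ = 2/(‖b₁‖+‖b₂‖) = 0.618685, sign → tz>0 ⇒ λ=+0.618685
r₁ = λ·B[:,0] = (+0.89491,-0.41371,-0.16728); r₂ = λ·B[:,1] = (+0.34497,+0.87915,-0.32876)
r₃ = r₁×r₂ = (+0.28308,+0.23650,+0.92948); SVD([r₁ r₂ r₃]) → R = UVᵀ:
  R  [+0.89491 +0.34497 +0.28308]
  R  [-0.41371 +0.87915 +0.23650]
  R  [-0.16728 -0.32876 +0.92948]
t = (+0.05296, -0.00584, +0.61869) m
tr R = 2.703541; θ = arccos((tr R − 1)/2) = 0.551441 rad = 31.595°
axis k = ((R−Rᵀ)₃₂, (R−Rᵀ)₁₃, (R−Rᵀ)₂₁) / (2 sinθ) = (-0.539461, +0.429808, -0.724049)
rvec = θ·k = (-0.297481, +0.237014, -0.399270)

rvec=(-0.2975, 0.2370, -0.3993) tvec=(0.0530, -0.0058, 0.6187)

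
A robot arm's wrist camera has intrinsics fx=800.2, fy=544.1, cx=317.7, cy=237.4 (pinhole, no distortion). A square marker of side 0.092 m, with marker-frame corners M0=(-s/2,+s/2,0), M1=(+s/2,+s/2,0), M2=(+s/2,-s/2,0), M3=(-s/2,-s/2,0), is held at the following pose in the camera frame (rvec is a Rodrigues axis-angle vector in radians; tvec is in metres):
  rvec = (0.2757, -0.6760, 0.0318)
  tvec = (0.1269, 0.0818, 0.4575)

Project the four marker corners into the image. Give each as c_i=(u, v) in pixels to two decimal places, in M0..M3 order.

Intrinsics K: fx=800.2, fy=544.1, cx=317.7, cy=237.4
Marker side s = 0.092 m; corners in marker frame (Z=0):
  M0 = (-0.0460, +0.0460, 0)
  M1 = (+0.0460, +0.0460, 0)
  M2 = (+0.0460, -0.0460, 0)
  M3 = (-0.0460, -0.0460, 0)
rvec = (0.2757, -0.6760, 0.0318), |rvec| = θ = 0.73075 rad = 41.869°
Rodrigues: sinθ=0.66743, 1−cosθ=0.25533; R = I + sinθ·[k]× + (1−cosθ)·[k]×²:
    [+0.78102 -0.11816 -0.61323]
    [-0.06007 +0.96317 -0.26209]
    [+0.62161 +0.24153 +0.74516]
t = (0.1269, 0.0818, 0.4575) m
M0: Pc = R·M0+t = (+0.08554, +0.12887, +0.44002); u = 800.2·(+0.08554)/0.44002 + 317.7 = 473.2568, v = 544.1·(+0.12887)/0.44002 + 237.4 = 396.7525
M1: Pc = R·M1+t = (+0.15739, +0.12334, +0.49720); u = 800.2·(+0.15739)/0.49720 + 317.7 = 571.0056, v = 544.1·(+0.12334)/0.49720 + 237.4 = 372.3762
M2: Pc = R·M2+t = (+0.16826, +0.03473, +0.47498); u = 800.2·(+0.16826)/0.47498 + 317.7 = 601.1692, v = 544.1·(+0.03473)/0.47498 + 237.4 = 277.1847
M3: Pc = R·M3+t = (+0.09641, +0.04026, +0.41780); u = 800.2·(+0.09641)/0.41780 + 317.7 = 502.3504, v = 544.1·(+0.04026)/0.41780 + 237.4 = 289.8275

c0=(473.26, 396.75) c1=(571.01, 372.38) c2=(601.17, 277.18) c3=(502.35, 289.83)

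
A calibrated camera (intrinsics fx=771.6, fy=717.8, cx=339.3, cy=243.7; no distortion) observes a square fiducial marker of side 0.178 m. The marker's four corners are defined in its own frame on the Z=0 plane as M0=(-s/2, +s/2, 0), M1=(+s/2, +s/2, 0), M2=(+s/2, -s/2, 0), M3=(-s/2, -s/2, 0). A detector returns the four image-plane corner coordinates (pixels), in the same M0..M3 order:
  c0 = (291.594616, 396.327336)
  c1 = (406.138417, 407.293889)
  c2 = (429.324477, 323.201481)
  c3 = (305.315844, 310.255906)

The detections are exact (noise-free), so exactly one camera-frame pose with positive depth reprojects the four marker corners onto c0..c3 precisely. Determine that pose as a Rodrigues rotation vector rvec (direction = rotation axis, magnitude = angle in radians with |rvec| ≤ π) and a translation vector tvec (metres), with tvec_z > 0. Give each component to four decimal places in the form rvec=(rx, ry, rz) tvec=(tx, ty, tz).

Intrinsics K: fx=771.6, fy=717.8, cx=339.3, cy=243.7
Marker side s = 0.178 m; corners in marker frame (Z=0):
  M0 = (-0.0890, +0.0890, 0)
  M1 = (+0.0890, +0.0890, 0)
  M2 = (+0.0890, -0.0890, 0)
  M3 = (-0.0890, -0.0890, 0)
Detected image corners:
  c0 = (291.594616, 396.327336) px
  c1 = (406.138417, 407.293889) px
  c2 = (429.324477, 323.201481) px
  c3 = (305.315844, 310.255906) px
Planar DLT: solve 8×8 A·h = b for H (H[2,2]=1):
  H  [+692.85451 +59.49671 +358.07220]
  H  [+90.86419 +641.81830 +361.03194]
  H  [+0.06658 +0.45610 +1.00000]
B = K⁻¹H; ‖b₁‖=0.877398, ‖b₂‖=0.877398; λ = 2/(‖b₁‖+‖b₂‖) = 1.139734, sign → tz>0 ⇒ λ=+1.139734
r₁ = λ·B[:,0] = (+0.99005,+0.11851,+0.07589); r₂ = λ·B[:,1] = (-0.14071,+0.84260,+0.51983)
r₃ = r₁×r₂ = (-0.00234,-0.52534,+0.85089); SVD([r₁ r₂ r₃]) → R = UVᵀ:
  R  [+0.99005 -0.14071 -0.00234]
  R  [+0.11851 +0.84260 -0.52534]
  R  [+0.07589 +0.51983 +0.85089]
t = (+0.02773, +0.18630, +1.13973) m
tr R = 2.683540; θ = arccos((tr R − 1)/2) = 0.570243 rad = 32.672°
axis k = ((R−Rᵀ)₃₂, (R−Rᵀ)₁₃, (R−Rᵀ)₂₁) / (2 sinθ) = (+0.968044, -0.072449, +0.240089)
rvec = θ·k = (+0.552020, -0.041314, +0.136909)

rvec=(0.5520, -0.0413, 0.1369) tvec=(0.0277, 0.1863, 1.1397)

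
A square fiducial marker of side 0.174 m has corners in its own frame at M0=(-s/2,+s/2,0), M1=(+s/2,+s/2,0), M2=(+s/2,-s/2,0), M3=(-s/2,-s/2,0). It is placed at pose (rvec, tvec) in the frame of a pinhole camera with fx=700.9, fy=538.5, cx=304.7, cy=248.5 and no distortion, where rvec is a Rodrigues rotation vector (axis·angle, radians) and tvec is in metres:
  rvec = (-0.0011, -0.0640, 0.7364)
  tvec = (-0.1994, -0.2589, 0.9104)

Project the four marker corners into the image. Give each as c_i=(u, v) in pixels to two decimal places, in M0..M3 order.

c0=(54.79, 97.78) c1=(156.22, 168.30) c2=(246.09, 92.98) c3=(146.12, 21.95)

Intrinsics K: fx=700.9, fy=538.5, cx=304.7, cy=248.5
Marker side s = 0.174 m; corners in marker frame (Z=0):
  M0 = (-0.0870, +0.0870, 0)
  M1 = (+0.0870, +0.0870, 0)
  M2 = (+0.0870, -0.0870, 0)
  M3 = (-0.0870, -0.0870, 0)
rvec = (-0.0011, -0.0640, 0.7364), |rvec| = θ = 0.73918 rad = 42.352°
Rodrigues: sinθ=0.67368, 1−cosθ=0.26098; R = I + sinθ·[k]× + (1−cosθ)·[k]×²:
    [+0.73902 -0.67112 -0.05872]
    [+0.67118 +0.74098 -0.02151]
    [+0.05794 -0.02351 +0.99804]
t = (-0.1994, -0.2589, 0.9104) m
M0: Pc = R·M0+t = (-0.32208, -0.25283, +0.90331); u = 700.9·(-0.32208)/0.90331 + 304.7 = 54.7896, v = 538.5·(-0.25283)/0.90331 + 248.5 = 97.7797
M1: Pc = R·M1+t = (-0.19349, -0.13604, +0.91340); u = 700.9·(-0.19349)/0.91340 + 304.7 = 156.2227, v = 538.5·(-0.13604)/0.91340 + 248.5 = 168.2954
M2: Pc = R·M2+t = (-0.07672, -0.26497, +0.91749); u = 700.9·(-0.07672)/0.91749 + 304.7 = 246.0926, v = 538.5·(-0.26497)/0.91749 + 248.5 = 92.9799
M3: Pc = R·M3+t = (-0.20531, -0.38176, +0.90740); u = 700.9·(-0.20531)/0.90740 + 304.7 = 146.1154, v = 538.5·(-0.38176)/0.90740 + 248.5 = 21.9454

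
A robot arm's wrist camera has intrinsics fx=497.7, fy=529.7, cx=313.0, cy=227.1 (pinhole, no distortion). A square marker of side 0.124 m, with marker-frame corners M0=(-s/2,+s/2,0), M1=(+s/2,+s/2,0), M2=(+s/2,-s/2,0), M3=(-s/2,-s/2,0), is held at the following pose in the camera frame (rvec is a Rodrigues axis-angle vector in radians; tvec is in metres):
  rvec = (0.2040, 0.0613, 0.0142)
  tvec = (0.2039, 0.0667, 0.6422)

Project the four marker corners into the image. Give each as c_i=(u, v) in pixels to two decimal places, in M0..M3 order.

Intrinsics K: fx=497.7, fy=529.7, cx=313.0, cy=227.1
Marker side s = 0.124 m; corners in marker frame (Z=0):
  M0 = (-0.0620, +0.0620, 0)
  M1 = (+0.0620, +0.0620, 0)
  M2 = (+0.0620, -0.0620, 0)
  M3 = (-0.0620, -0.0620, 0)
rvec = (0.2040, 0.0613, 0.0142), |rvec| = θ = 0.21348 rad = 12.232°
Rodrigues: sinθ=0.21187, 1−cosθ=0.02270; R = I + sinθ·[k]× + (1−cosθ)·[k]×²:
    [+0.99803 -0.00786 +0.06228]
    [+0.02032 +0.97917 -0.20202]
    [-0.05939 +0.20289 +0.97740]
t = (0.2039, 0.0667, 0.6422) m
M0: Pc = R·M0+t = (+0.14153, +0.12615, +0.65846); u = 497.7·(+0.14153)/0.65846 + 313.0 = 419.9795, v = 529.7·(+0.12615)/0.65846 + 227.1 = 328.5804
M1: Pc = R·M1+t = (+0.26529, +0.12867, +0.65110); u = 497.7·(+0.26529)/0.65110 + 313.0 = 515.7885, v = 529.7·(+0.12867)/0.65110 + 227.1 = 331.7783
M2: Pc = R·M2+t = (+0.26627, +0.00725, +0.62594); u = 497.7·(+0.26627)/0.62594 + 313.0 = 524.7144, v = 529.7·(+0.00725)/0.62594 + 227.1 = 233.2364
M3: Pc = R·M3+t = (+0.14251, +0.00473, +0.63330); u = 497.7·(+0.14251)/0.63330 + 313.0 = 424.9955, v = 529.7·(+0.00473)/0.63330 + 227.1 = 231.0575

c0=(419.98, 328.58) c1=(515.79, 331.78) c2=(524.71, 233.24) c3=(425.00, 231.06)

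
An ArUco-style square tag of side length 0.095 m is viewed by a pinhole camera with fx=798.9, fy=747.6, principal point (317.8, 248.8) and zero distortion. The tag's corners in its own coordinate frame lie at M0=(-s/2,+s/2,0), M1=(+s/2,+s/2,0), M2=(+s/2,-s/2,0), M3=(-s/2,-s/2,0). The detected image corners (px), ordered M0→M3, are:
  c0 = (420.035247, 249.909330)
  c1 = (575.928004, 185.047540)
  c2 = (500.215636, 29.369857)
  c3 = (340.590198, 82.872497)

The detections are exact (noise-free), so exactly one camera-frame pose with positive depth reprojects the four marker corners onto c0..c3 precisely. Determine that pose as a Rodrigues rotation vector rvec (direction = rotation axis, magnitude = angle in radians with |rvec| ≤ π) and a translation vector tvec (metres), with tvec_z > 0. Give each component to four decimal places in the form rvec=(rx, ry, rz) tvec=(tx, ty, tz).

Intrinsics K: fx=798.9, fy=747.6, cx=317.8, cy=248.8
Marker side s = 0.095 m; corners in marker frame (Z=0):
  M0 = (-0.0475, +0.0475, 0)
  M1 = (+0.0475, +0.0475, 0)
  M2 = (+0.0475, -0.0475, 0)
  M3 = (-0.0475, -0.0475, 0)
Detected image corners:
  c0 = (420.035247, 249.909330) px
  c1 = (575.928004, 185.047540) px
  c2 = (500.215636, 29.369857) px
  c3 = (340.590198, 82.872497) px
Planar DLT: solve 8×8 A·h = b for H (H[2,2]=1):
  H  [+1984.52899 +771.08829 +461.65440]
  H  [-526.22395 +1683.12699 +135.43413]
  H  [+0.70519 -0.09772 +1.00000]
B = K⁻¹H; ‖b₁‖=2.496770, ‖b₂‖=2.496769; λ = 2/(‖b₁‖+‖b₂‖) = 0.400518, sign → tz>0 ⇒ λ=+0.400518
r₁ = λ·B[:,0] = (+0.88256,-0.37591,+0.28244); r₂ = λ·B[:,1] = (+0.40214,+0.91474,-0.03914)
r₃ = r₁×r₂ = (-0.24365,+0.14812,+0.95849); SVD([r₁ r₂ r₃]) → R = UVᵀ:
  R  [+0.88256 +0.40214 -0.24365]
  R  [-0.37591 +0.91474 +0.14812]
  R  [+0.28244 -0.03914 +0.95849]
t = (+0.07212, -0.06073, +0.40052) m
tr R = 2.755789; θ = arccos((tr R − 1)/2) = 0.499349 rad = 28.611°
axis k = ((R−Rᵀ)₃₂, (R−Rᵀ)₁₃, (R−Rᵀ)₂₁) / (2 sinθ) = (-0.195530, -0.549317, -0.812416)
rvec = θ·k = (-0.097638, -0.274301, -0.405679)

rvec=(-0.0976, -0.2743, -0.4057) tvec=(0.0721, -0.0607, 0.4005)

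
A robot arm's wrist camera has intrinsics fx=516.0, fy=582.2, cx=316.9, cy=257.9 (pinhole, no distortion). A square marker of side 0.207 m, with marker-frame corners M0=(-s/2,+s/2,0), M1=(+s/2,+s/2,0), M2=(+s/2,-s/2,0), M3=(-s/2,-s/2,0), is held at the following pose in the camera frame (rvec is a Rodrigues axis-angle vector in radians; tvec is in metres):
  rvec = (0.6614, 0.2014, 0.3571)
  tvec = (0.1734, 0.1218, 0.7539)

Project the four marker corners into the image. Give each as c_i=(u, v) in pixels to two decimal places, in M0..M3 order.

c0=(348.98, 368.94) c1=(470.58, 428.12) c2=(540.60, 331.36) c3=(394.74, 263.09)

Intrinsics K: fx=516.0, fy=582.2, cx=316.9, cy=257.9
Marker side s = 0.207 m; corners in marker frame (Z=0):
  M0 = (-0.1035, +0.1035, 0)
  M1 = (+0.1035, +0.1035, 0)
  M2 = (+0.1035, -0.1035, 0)
  M3 = (-0.1035, -0.1035, 0)
rvec = (0.6614, 0.2014, 0.3571), |rvec| = θ = 0.77816 rad = 44.585°
Rodrigues: sinθ=0.70197, 1−cosθ=0.28779; R = I + sinθ·[k]× + (1−cosθ)·[k]×²:
    [+0.92011 -0.25883 +0.29393]
    [+0.38545 +0.73148 -0.56246]
    [-0.06943 +0.63082 +0.77281]
t = (0.1734, 0.1218, 0.7539) m
M0: Pc = R·M0+t = (+0.05138, +0.15762, +0.82638); u = 516.0·(+0.05138)/0.82638 + 316.9 = 348.9820, v = 582.2·(+0.15762)/0.82638 + 257.9 = 368.9432
M1: Pc = R·M1+t = (+0.24184, +0.23740, +0.81200); u = 516.0·(+0.24184)/0.81200 + 316.9 = 470.5828, v = 582.2·(+0.23740)/0.81200 + 257.9 = 428.1153
M2: Pc = R·M2+t = (+0.29542, +0.08598, +0.68142); u = 516.0·(+0.29542)/0.68142 + 316.9 = 540.6036, v = 582.2·(+0.08598)/0.68142 + 257.9 = 331.3645
M3: Pc = R·M3+t = (+0.10496, +0.00620, +0.69580); u = 516.0·(+0.10496)/0.69580 + 316.9 = 394.7356, v = 582.2·(+0.00620)/0.69580 + 257.9 = 263.0859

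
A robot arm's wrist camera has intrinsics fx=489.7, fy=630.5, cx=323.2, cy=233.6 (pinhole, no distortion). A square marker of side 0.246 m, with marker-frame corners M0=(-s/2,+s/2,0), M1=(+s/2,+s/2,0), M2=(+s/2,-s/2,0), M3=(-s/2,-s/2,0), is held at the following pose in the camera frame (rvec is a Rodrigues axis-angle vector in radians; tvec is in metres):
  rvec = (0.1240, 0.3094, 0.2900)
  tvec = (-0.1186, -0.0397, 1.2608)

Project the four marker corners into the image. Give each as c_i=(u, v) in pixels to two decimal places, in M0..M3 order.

c0=(225.34, 252.98) c1=(308.00, 291.33) c2=(333.64, 170.95) c3=(246.97, 137.92)

Intrinsics K: fx=489.7, fy=630.5, cx=323.2, cy=233.6
Marker side s = 0.246 m; corners in marker frame (Z=0):
  M0 = (-0.1230, +0.1230, 0)
  M1 = (+0.1230, +0.1230, 0)
  M2 = (+0.1230, -0.1230, 0)
  M3 = (-0.1230, -0.1230, 0)
rvec = (0.1240, 0.3094, 0.2900), |rvec| = θ = 0.44182 rad = 25.314°
Rodrigues: sinθ=0.42758, 1−cosθ=0.09602; R = I + sinθ·[k]× + (1−cosθ)·[k]×²:
    [+0.91154 -0.26178 +0.31712]
    [+0.29953 +0.95107 -0.07587]
    [-0.28174 +0.16414 +0.94535]
t = (-0.1186, -0.0397, 1.2608) m
M0: Pc = R·M0+t = (-0.26292, +0.04044, +1.31564); u = 489.7·(-0.26292)/1.31564 + 323.2 = 225.3382, v = 630.5·(+0.04044)/1.31564 + 233.6 = 252.9797
M1: Pc = R·M1+t = (-0.03868, +0.11412, +1.24634); u = 489.7·(-0.03868)/1.24634 + 323.2 = 308.0021, v = 630.5·(+0.11412)/1.24634 + 233.6 = 291.3330
M2: Pc = R·M2+t = (+0.02572, -0.11984, +1.20596); u = 489.7·(+0.02572)/1.20596 + 323.2 = 333.6435, v = 630.5·(-0.11984)/1.20596 + 233.6 = 170.9456
M3: Pc = R·M3+t = (-0.19852, -0.19352, +1.27526); u = 489.7·(-0.19852)/1.27526 + 323.2 = 246.9686, v = 630.5·(-0.19352)/1.27526 + 233.6 = 137.9207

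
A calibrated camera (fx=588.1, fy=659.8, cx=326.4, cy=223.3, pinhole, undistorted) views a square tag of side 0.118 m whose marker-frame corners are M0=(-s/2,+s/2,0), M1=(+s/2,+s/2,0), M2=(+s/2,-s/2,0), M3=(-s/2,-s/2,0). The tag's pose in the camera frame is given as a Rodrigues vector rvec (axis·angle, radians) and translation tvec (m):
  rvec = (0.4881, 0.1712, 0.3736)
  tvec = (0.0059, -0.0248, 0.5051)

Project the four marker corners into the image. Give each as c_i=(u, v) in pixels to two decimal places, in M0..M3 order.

c0=(253.74, 223.87) c1=(372.92, 281.09) c2=(423.90, 153.34) c3=(289.58, 91.53)

Intrinsics K: fx=588.1, fy=659.8, cx=326.4, cy=223.3
Marker side s = 0.118 m; corners in marker frame (Z=0):
  M0 = (-0.0590, +0.0590, 0)
  M1 = (+0.0590, +0.0590, 0)
  M2 = (+0.0590, -0.0590, 0)
  M3 = (-0.0590, -0.0590, 0)
rvec = (0.4881, 0.1712, 0.3736), |rvec| = θ = 0.63807 rad = 36.558°
Rodrigues: sinθ=0.59564, 1−cosθ=0.19675; R = I + sinθ·[k]× + (1−cosθ)·[k]×²:
    [+0.91838 -0.30838 +0.24794]
    [+0.38914 +0.81741 -0.42474]
    [-0.07169 +0.48656 +0.87070]
t = (0.0059, -0.0248, 0.5051) m
M0: Pc = R·M0+t = (-0.06648, +0.00047, +0.53804); u = 588.1·(-0.06648)/0.53804 + 326.4 = 253.7354, v = 659.8·(+0.00047)/0.53804 + 223.3 = 223.8738
M1: Pc = R·M1+t = (+0.04189, +0.04639, +0.52958); u = 588.1·(+0.04189)/0.52958 + 326.4 = 372.9196, v = 659.8·(+0.04639)/0.52958 + 223.3 = 281.0934
M2: Pc = R·M2+t = (+0.07828, -0.05007, +0.47216); u = 588.1·(+0.07828)/0.47216 + 326.4 = 423.8998, v = 659.8·(-0.05007)/0.47216 + 223.3 = 153.3352
M3: Pc = R·M3+t = (-0.03009, -0.09599, +0.48062); u = 588.1·(-0.03009)/0.48062 + 326.4 = 289.5809, v = 659.8·(-0.09599)/0.48062 + 223.3 = 91.5291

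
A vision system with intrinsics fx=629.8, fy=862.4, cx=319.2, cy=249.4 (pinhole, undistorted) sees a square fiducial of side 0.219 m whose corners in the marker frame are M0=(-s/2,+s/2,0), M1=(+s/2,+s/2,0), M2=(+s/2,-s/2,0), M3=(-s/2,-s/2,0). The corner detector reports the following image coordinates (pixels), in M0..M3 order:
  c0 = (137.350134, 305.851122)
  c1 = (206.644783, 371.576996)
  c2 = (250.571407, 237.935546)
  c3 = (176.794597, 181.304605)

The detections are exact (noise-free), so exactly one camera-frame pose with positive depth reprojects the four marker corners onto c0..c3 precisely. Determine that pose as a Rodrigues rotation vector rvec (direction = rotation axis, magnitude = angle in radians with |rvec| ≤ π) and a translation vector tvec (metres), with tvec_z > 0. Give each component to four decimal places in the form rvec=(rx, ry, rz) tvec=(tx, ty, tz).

Intrinsics K: fx=629.8, fy=862.4, cx=319.2, cy=249.4
Marker side s = 0.219 m; corners in marker frame (Z=0):
  M0 = (-0.1095, +0.1095, 0)
  M1 = (+0.1095, +0.1095, 0)
  M2 = (+0.1095, -0.1095, 0)
  M3 = (-0.1095, -0.1095, 0)
Detected image corners:
  c0 = (137.350134, 305.851122) px
  c1 = (206.644783, 371.576996) px
  c2 = (250.571407, 237.935546) px
  c3 = (176.794597, 181.304605) px
Planar DLT: solve 8×8 A·h = b for H (H[2,2]=1):
  H  [+257.46026 -175.03788 +191.26040]
  H  [+181.28713 +609.84719 +273.51315]
  H  [-0.35833 +0.07729 +1.00000]
B = K⁻¹H; ‖b₁‖=0.758601, ‖b₂‖=0.758601; λ = 2/(‖b₁‖+‖b₂‖) = 1.318215, sign → tz>0 ⇒ λ=+1.318215
r₁ = λ·B[:,0] = (+0.77828,+0.41371,-0.47236); r₂ = λ·B[:,1] = (-0.41801,+0.90271,+0.10189)
r₃ = r₁×r₂ = (+0.46855,+0.11815,+0.87550); SVD([r₁ r₂ r₃]) → R = UVᵀ:
  R  [+0.77828 -0.41801 +0.46855]
  R  [+0.41371 +0.90271 +0.11815]
  R  [-0.47236 +0.10189 +0.87550]
t = (-0.26779, +0.03686, +1.31822) m
tr R = 2.556495; θ = arccos((tr R − 1)/2) = 0.678926 rad = 38.900°
axis k = ((R−Rᵀ)₃₂, (R−Rᵀ)₁₃, (R−Rᵀ)₂₁) / (2 sinθ) = (-0.012944, +0.749182, +0.662238)
rvec = θ·k = (-0.008788, +0.508639, +0.449611)

rvec=(-0.0088, 0.5086, 0.4496) tvec=(-0.2678, 0.0369, 1.3182)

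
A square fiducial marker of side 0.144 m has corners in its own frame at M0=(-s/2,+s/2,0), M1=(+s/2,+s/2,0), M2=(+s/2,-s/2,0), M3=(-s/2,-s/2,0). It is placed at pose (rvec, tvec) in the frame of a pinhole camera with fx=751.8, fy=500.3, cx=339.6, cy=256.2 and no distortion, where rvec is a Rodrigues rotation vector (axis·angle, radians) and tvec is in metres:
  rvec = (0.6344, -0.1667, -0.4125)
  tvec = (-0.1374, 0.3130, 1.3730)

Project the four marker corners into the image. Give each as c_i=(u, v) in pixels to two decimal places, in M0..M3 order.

c0=(244.25, 396.18) c1=(313.64, 374.34) c2=(285.74, 342.70) c3=(211.72, 365.88)

Intrinsics K: fx=751.8, fy=500.3, cx=339.6, cy=256.2
Marker side s = 0.144 m; corners in marker frame (Z=0):
  M0 = (-0.0720, +0.0720, 0)
  M1 = (+0.0720, +0.0720, 0)
  M2 = (+0.0720, -0.0720, 0)
  M3 = (-0.0720, -0.0720, 0)
rvec = (0.6344, -0.1667, -0.4125), |rvec| = θ = 0.77486 rad = 44.396°
Rodrigues: sinθ=0.69962, 1−cosθ=0.28548; R = I + sinθ·[k]× + (1−cosθ)·[k]×²:
    [+0.90588 +0.32216 -0.27494]
    [-0.42273 +0.72773 -0.54010]
    [+0.02608 +0.60549 +0.79542]
t = (-0.1374, 0.3130, 1.3730) m
M0: Pc = R·M0+t = (-0.17943, +0.39583, +1.41472); u = 751.8·(-0.17943)/1.41472 + 339.6 = 244.2495, v = 500.3·(+0.39583)/1.41472 + 256.2 = 396.1822
M1: Pc = R·M1+t = (-0.04898, +0.33496, +1.41847); u = 751.8·(-0.04898)/1.41847 + 339.6 = 313.6397, v = 500.3·(+0.33496)/1.41847 + 256.2 = 374.3415
M2: Pc = R·M2+t = (-0.09537, +0.23017, +1.33128); u = 751.8·(-0.09537)/1.33128 + 339.6 = 285.7416, v = 500.3·(+0.23017)/1.33128 + 256.2 = 342.6974
M3: Pc = R·M3+t = (-0.22582, +0.29104, +1.32753); u = 751.8·(-0.22582)/1.32753 + 339.6 = 211.7150, v = 500.3·(+0.29104)/1.32753 + 256.2 = 365.8830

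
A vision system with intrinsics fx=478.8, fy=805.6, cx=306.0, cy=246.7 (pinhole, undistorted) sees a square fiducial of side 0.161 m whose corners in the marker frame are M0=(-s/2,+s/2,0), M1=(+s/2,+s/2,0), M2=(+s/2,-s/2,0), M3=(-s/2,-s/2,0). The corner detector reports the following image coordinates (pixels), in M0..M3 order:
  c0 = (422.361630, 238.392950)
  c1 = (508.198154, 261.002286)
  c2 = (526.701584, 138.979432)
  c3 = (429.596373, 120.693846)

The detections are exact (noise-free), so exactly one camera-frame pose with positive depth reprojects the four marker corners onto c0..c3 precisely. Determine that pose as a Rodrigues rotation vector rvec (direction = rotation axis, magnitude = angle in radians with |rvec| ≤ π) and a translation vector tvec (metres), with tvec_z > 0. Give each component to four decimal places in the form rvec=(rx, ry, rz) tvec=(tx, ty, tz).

Intrinsics K: fx=478.8, fy=805.6, cx=306.0, cy=246.7
Marker side s = 0.161 m; corners in marker frame (Z=0):
  M0 = (-0.0805, +0.0805, 0)
  M1 = (+0.0805, +0.0805, 0)
  M2 = (+0.0805, -0.0805, 0)
  M3 = (-0.0805, -0.0805, 0)
Detected image corners:
  c0 = (422.361630, 238.392950) px
  c1 = (508.198154, 261.002286) px
  c2 = (526.701584, 138.979432) px
  c3 = (429.596373, 120.693846) px
Planar DLT: solve 8×8 A·h = b for H (H[2,2]=1):
  H  [+402.77840 +259.00949 +470.06842]
  H  [+62.06477 +880.06505 +192.93865]
  H  [-0.34628 +0.71646 +1.00000]
B = K⁻¹H; ‖b₁‖=1.132432, ‖b₂‖=1.132432; λ = 2/(‖b₁‖+‖b₂‖) = 0.883055, sign → tz>0 ⇒ λ=+0.883055
r₁ = λ·B[:,0] = (+0.93827,+0.16167,-0.30578); r₂ = λ·B[:,1] = (+0.07335,+0.77093,+0.63268)
r₃ = r₁×r₂ = (+0.33803,-0.61605,+0.71149); SVD([r₁ r₂ r₃]) → R = UVᵀ:
  R  [+0.93827 +0.07335 +0.33803]
  R  [+0.16167 +0.77093 -0.61605]
  R  [-0.30578 +0.63268 +0.71149]
t = (+0.30259, -0.05893, +0.88306) m
tr R = 2.420697; θ = arccos((tr R − 1)/2) = 0.780803 rad = 44.737°
axis k = ((R−Rᵀ)₃₂, (R−Rᵀ)₁₃, (R−Rᵀ)₂₁) / (2 sinθ) = (+0.887071, +0.457349, +0.062742)
rvec = θ·k = (+0.692628, +0.357100, +0.048989)

rvec=(0.6926, 0.3571, 0.0490) tvec=(0.3026, -0.0589, 0.8831)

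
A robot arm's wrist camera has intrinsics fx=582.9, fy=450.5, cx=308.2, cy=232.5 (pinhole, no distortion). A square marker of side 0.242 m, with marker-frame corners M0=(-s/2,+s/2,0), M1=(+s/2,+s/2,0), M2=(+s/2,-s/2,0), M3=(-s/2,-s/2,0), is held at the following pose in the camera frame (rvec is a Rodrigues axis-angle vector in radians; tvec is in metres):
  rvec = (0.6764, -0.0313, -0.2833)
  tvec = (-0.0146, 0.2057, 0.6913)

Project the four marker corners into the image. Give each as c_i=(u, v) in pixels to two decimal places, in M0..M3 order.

Intrinsics K: fx=582.9, fy=450.5, cx=308.2, cy=232.5
Marker side s = 0.242 m; corners in marker frame (Z=0):
  M0 = (-0.1210, +0.1210, 0)
  M1 = (+0.1210, +0.1210, 0)
  M2 = (+0.1210, -0.1210, 0)
  M3 = (-0.1210, -0.1210, 0)
rvec = (0.6764, -0.0313, -0.2833), |rvec| = θ = 0.73400 rad = 42.055°
Rodrigues: sinθ=0.66984, 1−cosθ=0.25750; R = I + sinθ·[k]× + (1−cosθ)·[k]×²:
    [+0.96117 +0.24842 -0.12015]
    [-0.26866 +0.74297 -0.61304]
    [-0.06302 +0.62152 +0.78086]
t = (-0.0146, 0.2057, 0.6913) m
M0: Pc = R·M0+t = (-0.10084, +0.32811, +0.77413); u = 582.9·(-0.10084)/0.77413 + 308.2 = 232.2677, v = 450.5·(+0.32811)/0.77413 + 232.5 = 423.4398
M1: Pc = R·M1+t = (+0.13176, +0.26309, +0.75888); u = 582.9·(+0.13176)/0.75888 + 308.2 = 409.4063, v = 450.5·(+0.26309)/0.75888 + 232.5 = 388.6817
M2: Pc = R·M2+t = (+0.07164, +0.08329, +0.60847); u = 582.9·(+0.07164)/0.60847 + 308.2 = 376.8323, v = 450.5·(+0.08329)/0.60847 + 232.5 = 294.1687
M3: Pc = R·M3+t = (-0.16096, +0.14831, +0.62372); u = 582.9·(-0.16096)/0.62372 + 308.2 = 157.7742, v = 450.5·(+0.14831)/0.62372 + 232.5 = 339.6196

c0=(232.27, 423.44) c1=(409.41, 388.68) c2=(376.83, 294.17) c3=(157.77, 339.62)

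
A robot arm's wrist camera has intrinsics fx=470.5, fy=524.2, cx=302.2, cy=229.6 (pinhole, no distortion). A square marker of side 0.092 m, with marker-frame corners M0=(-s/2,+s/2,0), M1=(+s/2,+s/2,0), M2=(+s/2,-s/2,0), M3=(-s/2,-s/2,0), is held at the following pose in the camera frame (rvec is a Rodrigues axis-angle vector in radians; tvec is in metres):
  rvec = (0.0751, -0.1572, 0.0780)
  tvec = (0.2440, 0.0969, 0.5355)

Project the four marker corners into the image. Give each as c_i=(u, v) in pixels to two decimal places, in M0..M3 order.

Intrinsics K: fx=470.5, fy=524.2, cx=302.2, cy=229.6
Marker side s = 0.092 m; corners in marker frame (Z=0):
  M0 = (-0.0460, +0.0460, 0)
  M1 = (+0.0460, +0.0460, 0)
  M2 = (+0.0460, -0.0460, 0)
  M3 = (-0.0460, -0.0460, 0)
rvec = (0.0751, -0.1572, 0.0780), |rvec| = θ = 0.19088 rad = 10.937°
Rodrigues: sinθ=0.18972, 1−cosθ=0.01816; R = I + sinθ·[k]× + (1−cosθ)·[k]×²:
    [+0.98465 -0.08341 -0.15333]
    [+0.07164 +0.99416 -0.08076]
    [+0.15917 +0.06853 +0.98487]
t = (0.2440, 0.0969, 0.5355) m
M0: Pc = R·M0+t = (+0.19487, +0.13934, +0.53133); u = 470.5·(+0.19487)/0.53133 + 302.2 = 474.7591, v = 524.2·(+0.13934)/0.53133 + 229.6 = 367.0656
M1: Pc = R·M1+t = (+0.28546, +0.14593, +0.54597); u = 470.5·(+0.28546)/0.54597 + 302.2 = 548.1960, v = 524.2·(+0.14593)/0.54597 + 229.6 = 369.7070
M2: Pc = R·M2+t = (+0.29313, +0.05446, +0.53967); u = 470.5·(+0.29313)/0.53967 + 302.2 = 557.7603, v = 524.2·(+0.05446)/0.53967 + 229.6 = 282.5032
M3: Pc = R·M3+t = (+0.20254, +0.04787, +0.52503); u = 470.5·(+0.20254)/0.52503 + 302.2 = 483.7083, v = 524.2·(+0.04787)/0.52503 + 229.6 = 277.3980

c0=(474.76, 367.07) c1=(548.20, 369.71) c2=(557.76, 282.50) c3=(483.71, 277.40)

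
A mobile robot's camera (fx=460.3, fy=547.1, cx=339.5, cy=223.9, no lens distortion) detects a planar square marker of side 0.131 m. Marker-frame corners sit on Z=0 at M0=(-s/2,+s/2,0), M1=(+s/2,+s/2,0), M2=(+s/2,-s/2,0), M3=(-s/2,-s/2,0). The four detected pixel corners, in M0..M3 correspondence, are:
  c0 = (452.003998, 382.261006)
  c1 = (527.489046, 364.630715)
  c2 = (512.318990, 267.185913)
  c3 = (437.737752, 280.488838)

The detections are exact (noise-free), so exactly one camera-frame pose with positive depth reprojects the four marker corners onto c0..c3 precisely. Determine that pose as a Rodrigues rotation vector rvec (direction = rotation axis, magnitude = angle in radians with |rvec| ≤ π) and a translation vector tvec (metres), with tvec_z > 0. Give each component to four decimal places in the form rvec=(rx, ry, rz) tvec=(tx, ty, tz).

Intrinsics K: fx=460.3, fy=547.1, cx=339.5, cy=223.9
Marker side s = 0.131 m; corners in marker frame (Z=0):
  M0 = (-0.0655, +0.0655, 0)
  M1 = (+0.0655, +0.0655, 0)
  M2 = (+0.0655, -0.0655, 0)
  M3 = (-0.0655, -0.0655, 0)
Detected image corners:
  c0 = (452.003998, 382.261006) px
  c1 = (527.489046, 364.630715) px
  c2 = (512.318990, 267.185913) px
  c3 = (437.737752, 280.488838) px
Planar DLT: solve 8×8 A·h = b for H (H[2,2]=1):
  H  [+721.30044 +38.92488 +483.07080]
  H  [-18.22768 +710.72659 +322.98859]
  H  [+0.30797 -0.15236 +1.00000]
B = K⁻¹H; ‖b₁‖=1.384016, ‖b₂‖=1.384016; λ = 2/(‖b₁‖+‖b₂‖) = 0.722535, sign → tz>0 ⇒ λ=+0.722535
r₁ = λ·B[:,0] = (+0.96810,-0.11514,+0.22252); r₂ = λ·B[:,1] = (+0.14230,+0.98368,-0.11009)
r₃ = r₁×r₂ = (-0.20622,+0.13824,+0.96869); SVD([r₁ r₂ r₃]) → R = UVᵀ:
  R  [+0.96810 +0.14230 -0.20622]
  R  [-0.11514 +0.98368 +0.13824]
  R  [+0.22252 -0.11009 +0.96869]
t = (+0.22536, +0.13086, +0.72254) m
tr R = 2.920481; θ = arccos((tr R − 1)/2) = 0.282935 rad = 16.211°
axis k = ((R−Rᵀ)₃₂, (R−Rᵀ)₁₃, (R−Rᵀ)₂₁) / (2 sinθ) = (-0.444748, -0.767866, -0.461065)
rvec = θ·k = (-0.125835, -0.217256, -0.130451)

rvec=(-0.1258, -0.2173, -0.1305) tvec=(0.2254, 0.1309, 0.7225)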